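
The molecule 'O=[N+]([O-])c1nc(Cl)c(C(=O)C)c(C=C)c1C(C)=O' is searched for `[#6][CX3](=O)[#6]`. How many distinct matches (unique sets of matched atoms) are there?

2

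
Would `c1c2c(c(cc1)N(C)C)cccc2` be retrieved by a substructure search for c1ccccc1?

Yes

The pattern c1ccccc1 describes six aromatic carbons in a ring — a benzene ring.
The required atom environment is present in the molecule, so the pattern matches.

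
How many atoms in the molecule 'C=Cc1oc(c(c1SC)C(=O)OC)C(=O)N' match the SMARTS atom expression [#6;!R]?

6

The query [#6;!R] means: carbon not in any ring.
Check the 16 heavy atoms by environment: 1× o (aromatic, in 5-ring) → no; 4× c (aromatic, in 5-ring) → no; 6× C (acyclic) → match; 3× O (acyclic) → no; 1× N (acyclic) → no; 1× S (acyclic) → no.
That gives 6 matching atoms.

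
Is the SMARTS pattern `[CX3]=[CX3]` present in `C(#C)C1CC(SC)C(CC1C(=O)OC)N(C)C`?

The pattern [CX3]=[CX3] describes a non-aromatic C=C double bond between two sp2 carbons — an alkene.
The closest candidate here is an ethynyl group (-C#CH), but the C-C bond is a triple bond, not a double bond. No other fragment satisfies the full query, so there is no match.

No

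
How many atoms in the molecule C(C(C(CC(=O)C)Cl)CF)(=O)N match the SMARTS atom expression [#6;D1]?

1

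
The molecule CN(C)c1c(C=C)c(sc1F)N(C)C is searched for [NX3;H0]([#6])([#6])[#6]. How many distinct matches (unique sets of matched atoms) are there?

2

[NX3;H0]([#6])([#6])[#6] is the SMARTS for a tertiary amine: a trivalent nitrogen with no H, bonded to three carbons.
The molecule carries 2 separate instances of a dimethylamino group (-N(CH3)2) meeting every constraint; each maps to a distinct set of atoms, giving 2 matches.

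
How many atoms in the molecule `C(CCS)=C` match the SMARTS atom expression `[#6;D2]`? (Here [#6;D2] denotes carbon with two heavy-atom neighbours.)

3

The query [#6;D2] means: any carbon bonded to exactly two heavy atoms.
Check the 5 heavy atoms by environment: 3× C (D2) → match; 1× C (D1) → no; 1× S (D1) → no.
That gives 3 matching atoms.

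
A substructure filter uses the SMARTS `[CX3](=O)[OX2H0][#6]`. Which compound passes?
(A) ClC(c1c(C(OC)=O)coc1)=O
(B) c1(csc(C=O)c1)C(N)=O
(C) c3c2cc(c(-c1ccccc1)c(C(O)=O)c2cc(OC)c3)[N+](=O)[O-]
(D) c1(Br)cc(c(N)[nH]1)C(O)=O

A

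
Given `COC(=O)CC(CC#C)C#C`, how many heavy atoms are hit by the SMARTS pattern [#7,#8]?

2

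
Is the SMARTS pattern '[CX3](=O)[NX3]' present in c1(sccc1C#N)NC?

No

The pattern [CX3](=O)[NX3] describes a carbonyl carbon bonded to a trivalent nitrogen — an amide.
The closest candidate here is a nitrile (-C#N), but the nitrile N is NX1 (triple-bonded), not NX3. No other fragment satisfies the full query, so there is no match.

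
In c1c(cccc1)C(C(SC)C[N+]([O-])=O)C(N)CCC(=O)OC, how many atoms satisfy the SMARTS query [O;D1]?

The query [O;D1] means: aliphatic oxygen bonded to exactly one heavy atom.
Check the 22 heavy atoms by environment: 3× C (D2) → no; 4× C (D3) → no; 1× N (charge +1, D3) → no; 1× O (charge -1, D1) → match; 2× O (D1) → match; 1× N (D1) → no; 1× S (D2) → no; 2× C (D1) → no; 1× O (D2) → no; 1× c (aromatic, D3) → no; 5× c (aromatic, D2) → no.
Summing the matching environments: 1 + 2 = 3 matching atoms.

3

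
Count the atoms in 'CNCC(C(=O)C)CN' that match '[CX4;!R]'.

5

The query [CX4;!R] means: aliphatic carbon with four total connections, not in a ring.
Check the 9 heavy atoms by environment: 5× C (X4, acyclic) → match; 1× C (X3, acyclic) → no; 1× O (X1, acyclic) → no; 2× N (X3, acyclic) → no.
That gives 5 matching atoms.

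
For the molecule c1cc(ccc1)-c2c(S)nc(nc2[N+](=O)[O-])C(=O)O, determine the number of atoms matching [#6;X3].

The query [#6;X3] means: any carbon (aromatic or not) with three total connections.
Check the 19 heavy atoms by environment: 2× n (aromatic, X2) → no; 10× c (aromatic, X3) → match; 1× S (X2) → no; 1× N (charge +1, X3) → no; 1× O (charge -1, X1) → no; 2× O (X1) → no; 1× C (X3) → match; 1× O (X2) → no.
Summing the matching environments: 10 + 1 = 11 matching atoms.

11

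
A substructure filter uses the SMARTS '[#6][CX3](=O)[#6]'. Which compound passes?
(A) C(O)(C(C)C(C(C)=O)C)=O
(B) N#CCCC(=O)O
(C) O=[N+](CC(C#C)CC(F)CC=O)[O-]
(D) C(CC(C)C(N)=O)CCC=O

[#6][CX3](=O)[#6] describes a carbonyl carbon (no H) flanked by two carbons (a ketone).
(A) contains an acetyl/ketone group (-C(=O)CH3), which satisfies every atom and bond constraint.
(B) has a carboxylic acid group (-C(=O)OH) but one neighbour of the carbonyl carbon is O, not C.
(C) has an aldehyde (-CHO) but the carbonyl carbon has H1, so it is not flanked by two carbons.
(D) has an aldehyde (-CHO) but the carbonyl carbon has H1, so it is not flanked by two carbons.
So the answer is (A).

A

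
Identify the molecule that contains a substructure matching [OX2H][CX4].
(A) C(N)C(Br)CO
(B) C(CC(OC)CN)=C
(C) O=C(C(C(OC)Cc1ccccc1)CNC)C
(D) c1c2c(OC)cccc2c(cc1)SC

[OX2H][CX4] describes a hydroxyl oxygen bound to an sp3 (X4) carbon (an aliphatic alcohol).
(A) contains a hydroxyl group (-OH), which satisfies every atom and bond constraint.
(B) has a methoxy ether (-OCH3) but the oxygen has H0 (ether), not H1.
(C) has a methoxy ether (-OCH3) but the oxygen has H0 (ether), not H1.
(D) has a methoxy ether (-OCH3) but the oxygen has H0 (ether), not H1.
So the answer is (A).

A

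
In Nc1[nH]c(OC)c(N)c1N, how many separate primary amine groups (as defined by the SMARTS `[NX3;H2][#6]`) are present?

[NX3;H2][#6] is the SMARTS for a primary amine: a trivalent nitrogen with two H attached to carbon.
The molecule carries 3 separate instances of a primary amino group (-NH2) meeting every constraint; each maps to a distinct set of atoms, giving 3 matches.

3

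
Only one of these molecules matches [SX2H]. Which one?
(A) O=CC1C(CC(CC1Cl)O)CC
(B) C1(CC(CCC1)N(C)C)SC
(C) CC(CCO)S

C

[SX2H] describes an aliphatic sulfur with two connections, one being H (a thiol).
(A) has a hydroxyl group (-OH) but it is an -OH, not an -SH.
(B) has a methylthio ether (-SCH3) but the sulfur has H0 (bonded to two carbons), not H1.
(C) contains a thiol (-SH), which satisfies every atom and bond constraint.
So the answer is (C).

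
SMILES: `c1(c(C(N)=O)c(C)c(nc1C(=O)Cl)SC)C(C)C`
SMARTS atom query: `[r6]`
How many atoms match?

6

The query [r6] means: r6 matches atoms in a six-membered ring.
Check the 18 heavy atoms by environment: 1× n (aromatic, in 6-ring) → match; 5× c (aromatic, in 6-ring) → match; 7× C (acyclic) → no; 2× O (acyclic) → no; 1× N (acyclic) → no; 1× S (acyclic) → no; 1× Cl (acyclic) → no.
Summing the matching environments: 1 + 5 = 6 matching atoms.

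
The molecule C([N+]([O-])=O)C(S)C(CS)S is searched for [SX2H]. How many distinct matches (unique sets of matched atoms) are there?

3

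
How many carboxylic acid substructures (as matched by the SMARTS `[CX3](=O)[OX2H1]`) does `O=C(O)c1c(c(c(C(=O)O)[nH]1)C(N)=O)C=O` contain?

[CX3](=O)[OX2H1] is the SMARTS for a carboxylic acid: an sp2 carbon double-bonded to O and single-bonded to an -OH oxygen.
The molecule carries 2 separate instances of a carboxylic acid group (-C(=O)OH) meeting every constraint; each maps to a distinct set of atoms, giving 2 matches.

2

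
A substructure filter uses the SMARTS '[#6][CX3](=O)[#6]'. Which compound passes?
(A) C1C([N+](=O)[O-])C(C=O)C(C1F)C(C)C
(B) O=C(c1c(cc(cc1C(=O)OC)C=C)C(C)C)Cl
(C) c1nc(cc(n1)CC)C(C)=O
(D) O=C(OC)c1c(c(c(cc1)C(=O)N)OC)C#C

[#6][CX3](=O)[#6] describes a carbonyl carbon (no H) flanked by two carbons (a ketone).
(A) has an aldehyde (-CHO) but the carbonyl carbon has H1, so it is not flanked by two carbons.
(B) has a methyl-ester group (-C(=O)OCH3) but one neighbour of the carbonyl carbon is O, not C.
(C) contains an acetyl/ketone group (-C(=O)CH3), which satisfies every atom and bond constraint.
(D) has a methyl-ester group (-C(=O)OCH3) but one neighbour of the carbonyl carbon is O, not C.
So the answer is (C).

C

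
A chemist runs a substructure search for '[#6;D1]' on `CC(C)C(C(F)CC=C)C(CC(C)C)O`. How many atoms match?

The query [#6;D1] means: carbon bonded to exactly one heavy atom.
Check the 15 heavy atoms by environment: 3× C (D2) → no; 5× C (D3) → no; 5× C (D1) → match; 1× O (D1) → no; 1× F (D1) → no.
That gives 5 matching atoms.

5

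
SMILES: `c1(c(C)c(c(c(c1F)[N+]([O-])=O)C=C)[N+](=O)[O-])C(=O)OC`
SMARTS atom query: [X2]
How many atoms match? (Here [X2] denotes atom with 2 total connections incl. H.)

1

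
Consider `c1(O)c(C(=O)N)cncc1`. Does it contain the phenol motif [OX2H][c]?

Yes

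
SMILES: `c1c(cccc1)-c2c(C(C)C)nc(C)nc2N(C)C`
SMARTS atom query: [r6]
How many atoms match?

12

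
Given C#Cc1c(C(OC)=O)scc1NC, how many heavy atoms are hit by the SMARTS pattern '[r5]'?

5

The query [r5] means: r5 matches atoms in a five-membered ring.
Check the 13 heavy atoms by environment: 1× s (aromatic, in 5-ring) → match; 4× c (aromatic, in 5-ring) → match; 1× N (acyclic) → no; 5× C (acyclic) → no; 2× O (acyclic) → no.
Summing the matching environments: 1 + 4 = 5 matching atoms.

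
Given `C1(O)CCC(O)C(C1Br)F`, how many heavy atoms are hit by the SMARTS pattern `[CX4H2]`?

2

Check the 10 heavy atoms by environment: 2× C (H2, X4) → match; 4× C (H1, X4) → no; 1× Br (H0, X1) → no; 2× O (H1, X2) → no; 1× F (H0, X1) → no.
That gives 2 matching atoms.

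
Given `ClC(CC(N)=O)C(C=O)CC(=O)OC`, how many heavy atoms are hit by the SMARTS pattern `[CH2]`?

2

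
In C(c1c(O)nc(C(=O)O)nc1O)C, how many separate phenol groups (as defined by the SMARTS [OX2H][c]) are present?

[OX2H][c] is the SMARTS for a phenol: a hydroxyl oxygen attached to an aromatic carbon.
The molecule carries 2 separate instances of a hydroxyl group (-OH) meeting every constraint; each maps to a distinct set of atoms, giving 2 matches.

2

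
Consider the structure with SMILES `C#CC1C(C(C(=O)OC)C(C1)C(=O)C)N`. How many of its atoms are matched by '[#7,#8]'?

Check the 15 heavy atoms by environment: 11× C → no; 1× N → match; 3× O → match.
Summing the matching environments: 1 + 3 = 4 matching atoms.

4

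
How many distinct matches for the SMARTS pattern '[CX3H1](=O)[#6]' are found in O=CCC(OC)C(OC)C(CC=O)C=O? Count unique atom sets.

3

[CX3H1](=O)[#6] is the SMARTS for an aldehyde: an sp2 carbon with one H, double-bonded to O and single-bonded to carbon.
The molecule carries 3 separate instances of an aldehyde (-CHO) meeting every constraint; each maps to a distinct set of atoms, giving 3 matches.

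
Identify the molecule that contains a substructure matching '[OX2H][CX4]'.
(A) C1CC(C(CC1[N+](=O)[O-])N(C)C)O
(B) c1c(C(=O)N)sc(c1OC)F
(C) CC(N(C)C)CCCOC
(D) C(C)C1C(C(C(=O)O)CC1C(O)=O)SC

A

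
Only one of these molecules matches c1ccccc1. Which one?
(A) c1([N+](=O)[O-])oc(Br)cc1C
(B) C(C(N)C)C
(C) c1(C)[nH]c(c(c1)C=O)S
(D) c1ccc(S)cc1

D

c1ccccc1 describes six aromatic carbons in a ring (a benzene ring).
(A) has a methyl group (-CH3) but no six-membered all-carbon aromatic ring is present.
(B) has a methyl group (-CH3) but no six-membered all-carbon aromatic ring is present.
(C) has a methyl group (-CH3) but no six-membered all-carbon aromatic ring is present.
(D) contains the required atom environment, so the pattern matches.
So the answer is (D).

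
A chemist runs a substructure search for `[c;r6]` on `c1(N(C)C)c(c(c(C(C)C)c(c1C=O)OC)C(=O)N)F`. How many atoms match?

6

The query [c;r6] means: aromatic carbon that belongs to a six-membered ring.
Check the 20 heavy atoms by environment: 6× c (aromatic, in 6-ring) → match; 8× C (acyclic) → no; 3× O (acyclic) → no; 1× F (acyclic) → no; 2× N (acyclic) → no.
That gives 6 matching atoms.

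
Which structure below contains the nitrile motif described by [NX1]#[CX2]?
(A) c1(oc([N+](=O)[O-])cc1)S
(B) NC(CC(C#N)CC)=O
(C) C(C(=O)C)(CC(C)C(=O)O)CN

B

[NX1]#[CX2] describes a nitrogen triple-bonded to a two-connected carbon (a nitrile).
(A) has a nitro group (-[N+](=O)[O-]) but there is no C#N triple bond.
(B) contains a nitrile (-C#N), which satisfies every atom and bond constraint.
(C) has a primary amino group (-NH2) but the nitrogen is NX3 (three connections), not NX1 triple-bonded.
So the answer is (B).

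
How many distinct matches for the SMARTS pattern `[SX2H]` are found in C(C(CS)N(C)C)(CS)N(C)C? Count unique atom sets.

2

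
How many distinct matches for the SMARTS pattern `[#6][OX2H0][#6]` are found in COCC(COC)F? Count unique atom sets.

2

[#6][OX2H0][#6] is the SMARTS for an ether: an aliphatic oxygen bridging two carbons with no H on the oxygen.
The molecule carries 2 separate instances of a methoxy ether (-OCH3) meeting every constraint; each maps to a distinct set of atoms, giving 2 matches.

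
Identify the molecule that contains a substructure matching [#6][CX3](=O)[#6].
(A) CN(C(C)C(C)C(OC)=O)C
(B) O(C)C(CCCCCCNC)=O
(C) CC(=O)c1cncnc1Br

C

[#6][CX3](=O)[#6] describes a carbonyl carbon (no H) flanked by two carbons (a ketone).
(A) has a methyl-ester group (-C(=O)OCH3) but one neighbour of the carbonyl carbon is O, not C.
(B) has a methyl-ester group (-C(=O)OCH3) but one neighbour of the carbonyl carbon is O, not C.
(C) contains an acetyl/ketone group (-C(=O)CH3), which satisfies every atom and bond constraint.
So the answer is (C).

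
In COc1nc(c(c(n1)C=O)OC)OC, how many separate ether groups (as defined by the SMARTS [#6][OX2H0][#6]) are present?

3

[#6][OX2H0][#6] is the SMARTS for an ether: an aliphatic oxygen bridging two carbons with no H on the oxygen.
The molecule carries 3 separate instances of a methoxy ether (-OCH3) meeting every constraint; each maps to a distinct set of atoms, giving 3 matches.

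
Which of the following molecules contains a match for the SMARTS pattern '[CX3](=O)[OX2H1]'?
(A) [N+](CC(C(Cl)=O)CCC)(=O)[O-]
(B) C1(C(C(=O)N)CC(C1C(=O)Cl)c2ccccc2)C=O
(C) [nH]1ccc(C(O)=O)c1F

C

[CX3](=O)[OX2H1] describes an sp2 carbon double-bonded to O and single-bonded to an -OH oxygen (a carboxylic acid).
(A) has an acyl chloride (-C(=O)Cl) but the carbonyl is bonded to Cl, not to an -OH oxygen.
(B) has a primary amide (-C(=O)NH2) but the carbonyl is bonded to N, not to an -OH oxygen.
(C) contains a carboxylic acid group (-C(=O)OH), which satisfies every atom and bond constraint.
So the answer is (C).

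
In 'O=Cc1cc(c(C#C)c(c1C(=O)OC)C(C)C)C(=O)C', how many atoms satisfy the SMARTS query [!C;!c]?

4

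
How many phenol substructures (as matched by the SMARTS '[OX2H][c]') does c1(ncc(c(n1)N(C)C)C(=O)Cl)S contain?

[OX2H][c] is the SMARTS for a phenol: a hydroxyl oxygen attached to an aromatic carbon.
No fragment in the molecule satisfies every constraint, giving 0 matches.

0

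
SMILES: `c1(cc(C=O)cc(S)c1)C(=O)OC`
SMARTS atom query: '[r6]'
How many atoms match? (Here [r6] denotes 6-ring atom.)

6

The query [r6] means: r6 matches atoms in a six-membered ring.
Check the 13 heavy atoms by environment: 6× c (aromatic, in 6-ring) → match; 3× C (acyclic) → no; 3× O (acyclic) → no; 1× S (acyclic) → no.
That gives 6 matching atoms.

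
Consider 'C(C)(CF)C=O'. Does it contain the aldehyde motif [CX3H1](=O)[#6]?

The pattern [CX3H1](=O)[#6] describes an sp2 carbon with one H, double-bonded to O and single-bonded to carbon — an aldehyde.
The molecule carries an aldehyde (-CHO), whose atoms satisfy every constraint of the query, so the pattern matches.

Yes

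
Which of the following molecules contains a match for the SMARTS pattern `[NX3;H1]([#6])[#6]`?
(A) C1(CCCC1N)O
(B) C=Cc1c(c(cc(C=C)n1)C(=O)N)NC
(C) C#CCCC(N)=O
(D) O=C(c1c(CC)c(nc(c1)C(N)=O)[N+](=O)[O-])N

B

[NX3;H1]([#6])[#6] describes a trivalent nitrogen with one H, bonded to two carbons (a secondary amine).
(A) has a primary amino group (-NH2) but the nitrogen has H2 and only one carbon neighbour.
(B) contains an N-methylamino group (-NHCH3), which satisfies every atom and bond constraint.
(C) has a primary amide (-C(=O)NH2) but the -C(=O)NH2 nitrogen has H2, not H1.
(D) has a primary amide (-C(=O)NH2) but the -C(=O)NH2 nitrogen has H2, not H1.
So the answer is (B).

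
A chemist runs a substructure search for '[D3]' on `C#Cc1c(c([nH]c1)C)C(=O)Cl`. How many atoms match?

4

The query [D3] means: atom with exactly three heavy-atom neighbours.
Check the 11 heavy atoms by environment: 1× n (aromatic, D2) → no; 1× c (aromatic, D2) → no; 3× c (aromatic, D3) → match; 1× C (D3) → match; 1× O (D1) → no; 1× Cl (D1) → no; 1× C (D2) → no; 2× C (D1) → no.
Summing the matching environments: 3 + 1 = 4 matching atoms.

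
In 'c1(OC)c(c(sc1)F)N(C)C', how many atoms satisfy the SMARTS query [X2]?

The query [X2] means: any atom with exactly two total connections (bonds + H).
Check the 11 heavy atoms by environment: 1× s (aromatic, X2) → match; 4× c (aromatic, X3) → no; 1× O (X2) → match; 3× C (X4) → no; 1× F (X1) → no; 1× N (X3) → no.
Summing the matching environments: 1 + 1 = 2 matching atoms.

2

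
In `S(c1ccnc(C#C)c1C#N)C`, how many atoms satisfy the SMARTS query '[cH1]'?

The query [cH1] means: aromatic carbon bearing exactly one hydrogen.
Check the 12 heavy atoms by environment: 1× n (aromatic, H0) → no; 2× c (aromatic, H1) → match; 3× c (aromatic, H0) → no; 2× C (H0) → no; 1× C (H1) → no; 1× S (H0) → no; 1× C (H3) → no; 1× N (H0) → no.
That gives 2 matching atoms.

2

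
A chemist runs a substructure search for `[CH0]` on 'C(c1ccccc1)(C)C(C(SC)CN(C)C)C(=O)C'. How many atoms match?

1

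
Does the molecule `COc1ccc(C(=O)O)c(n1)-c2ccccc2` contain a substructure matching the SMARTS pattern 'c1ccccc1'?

The pattern c1ccccc1 describes six aromatic carbons in a ring — a benzene ring.
The molecule carries a phenyl ring, whose atoms satisfy every constraint of the query, so the pattern matches.

Yes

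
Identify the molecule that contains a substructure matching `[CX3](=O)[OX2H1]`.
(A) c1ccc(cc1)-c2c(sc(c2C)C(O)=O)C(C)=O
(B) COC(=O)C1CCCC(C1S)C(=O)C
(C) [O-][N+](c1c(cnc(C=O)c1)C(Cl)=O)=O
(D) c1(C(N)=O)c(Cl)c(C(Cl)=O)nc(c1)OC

A

[CX3](=O)[OX2H1] describes an sp2 carbon double-bonded to O and single-bonded to an -OH oxygen (a carboxylic acid).
(A) contains a carboxylic acid group (-C(=O)OH), which satisfies every atom and bond constraint.
(B) has a methyl-ester group (-C(=O)OCH3) but the singly-bonded O has no H (OX2H0, not OX2H1).
(C) has an acyl chloride (-C(=O)Cl) but the carbonyl is bonded to Cl, not to an -OH oxygen.
(D) has an acyl chloride (-C(=O)Cl) but the carbonyl is bonded to Cl, not to an -OH oxygen.
So the answer is (A).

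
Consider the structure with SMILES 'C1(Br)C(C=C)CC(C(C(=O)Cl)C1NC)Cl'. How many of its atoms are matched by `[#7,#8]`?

The query [#7,#8] means: nitrogen or oxygen (comma = OR).
Check the 15 heavy atoms by environment: 10× C → no; 1× Br → no; 1× O → match; 2× Cl → no; 1× N → match.
Summing the matching environments: 1 + 1 = 2 matching atoms.

2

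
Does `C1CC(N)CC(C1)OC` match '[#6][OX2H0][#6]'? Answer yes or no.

Yes

The pattern [#6][OX2H0][#6] describes an aliphatic oxygen bridging two carbons with no H on the oxygen — an ether.
The molecule carries a methoxy ether (-OCH3), whose atoms satisfy every constraint of the query, so the pattern matches.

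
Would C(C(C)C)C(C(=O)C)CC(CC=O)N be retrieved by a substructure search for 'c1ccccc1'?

No

The pattern c1ccccc1 describes six aromatic carbons in a ring — a benzene ring.
The closest candidate here is a methyl group (-CH3), but no six-membered all-carbon aromatic ring is present. No other fragment satisfies the full query, so there is no match.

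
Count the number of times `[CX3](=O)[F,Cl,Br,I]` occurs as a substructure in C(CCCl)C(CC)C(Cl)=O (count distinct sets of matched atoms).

1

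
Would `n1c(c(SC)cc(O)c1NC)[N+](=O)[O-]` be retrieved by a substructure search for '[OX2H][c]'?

Yes

The pattern [OX2H][c] describes a hydroxyl oxygen attached to an aromatic carbon — a phenol.
The molecule carries a hydroxyl group (-OH), whose atoms satisfy every constraint of the query, so the pattern matches.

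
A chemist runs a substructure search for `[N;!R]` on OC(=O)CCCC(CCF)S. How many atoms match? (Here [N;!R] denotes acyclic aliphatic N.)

0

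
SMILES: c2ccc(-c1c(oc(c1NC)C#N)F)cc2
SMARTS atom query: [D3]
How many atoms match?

Check the 16 heavy atoms by environment: 1× o (aromatic, D2) → no; 5× c (aromatic, D3) → match; 5× c (aromatic, D2) → no; 1× C (D2) → no; 1× N (D1) → no; 1× N (D2) → no; 1× C (D1) → no; 1× F (D1) → no.
That gives 5 matching atoms.

5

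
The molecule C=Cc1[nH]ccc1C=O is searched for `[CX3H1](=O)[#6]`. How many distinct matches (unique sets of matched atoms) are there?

[CX3H1](=O)[#6] is the SMARTS for an aldehyde: an sp2 carbon with one H, double-bonded to O and single-bonded to carbon.
Exactly one fragment in the molecule meets all constraints, giving 1 match.

1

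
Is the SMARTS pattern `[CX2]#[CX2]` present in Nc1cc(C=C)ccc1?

The pattern [CX2]#[CX2] describes a carbon-carbon triple bond — an alkyne.
The closest candidate here is a vinyl group (-CH=CH2), but the C=C is a double bond; both carbons are CX3, not CX2. No other fragment satisfies the full query, so there is no match.

No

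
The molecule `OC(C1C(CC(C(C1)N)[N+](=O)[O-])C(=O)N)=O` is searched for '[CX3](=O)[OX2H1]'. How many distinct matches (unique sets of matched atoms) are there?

1

[CX3](=O)[OX2H1] is the SMARTS for a carboxylic acid: an sp2 carbon double-bonded to O and single-bonded to an -OH oxygen.
Exactly one fragment in the molecule meets all constraints, giving 1 match.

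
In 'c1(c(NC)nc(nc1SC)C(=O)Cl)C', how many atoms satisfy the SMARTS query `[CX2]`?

Check the 14 heavy atoms by environment: 2× n (aromatic, X2) → no; 4× c (aromatic, X3) → no; 3× C (X4) → no; 1× S (X2) → no; 1× N (X3) → no; 1× C (X3) → no; 1× O (X1) → no; 1× Cl (X1) → no.
No environment satisfies the query, so 0 matching atoms.

0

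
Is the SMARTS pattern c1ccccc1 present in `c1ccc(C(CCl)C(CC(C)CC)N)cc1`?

Yes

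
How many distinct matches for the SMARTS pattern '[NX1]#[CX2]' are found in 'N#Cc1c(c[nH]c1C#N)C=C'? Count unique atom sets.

[NX1]#[CX2] is the SMARTS for a nitrile: a nitrogen triple-bonded to a two-connected carbon.
The molecule carries 2 separate instances of a nitrile (-C#N) meeting every constraint; each maps to a distinct set of atoms, giving 2 matches.

2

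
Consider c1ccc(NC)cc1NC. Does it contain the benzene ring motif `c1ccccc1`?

The pattern c1ccccc1 describes six aromatic carbons in a ring — a benzene ring.
The required atom environment is present in the molecule, so the pattern matches.

Yes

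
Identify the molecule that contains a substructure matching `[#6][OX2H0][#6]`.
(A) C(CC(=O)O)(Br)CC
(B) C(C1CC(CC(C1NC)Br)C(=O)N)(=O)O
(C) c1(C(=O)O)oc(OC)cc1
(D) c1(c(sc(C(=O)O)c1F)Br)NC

[#6][OX2H0][#6] describes an aliphatic oxygen bridging two carbons with no H on the oxygen (an ether).
(A) has a carboxylic acid group (-C(=O)OH) but the -OH oxygen has H1; the =O is OX1, not OX2.
(B) has a carboxylic acid group (-C(=O)OH) but the -OH oxygen has H1; the =O is OX1, not OX2.
(C) contains a methoxy ether (-OCH3), which satisfies every atom and bond constraint.
(D) has a carboxylic acid group (-C(=O)OH) but the -OH oxygen has H1; the =O is OX1, not OX2.
So the answer is (C).

C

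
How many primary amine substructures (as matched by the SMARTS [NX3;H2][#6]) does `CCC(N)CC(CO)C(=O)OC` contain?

[NX3;H2][#6] is the SMARTS for a primary amine: a trivalent nitrogen with two H attached to carbon.
Exactly one fragment in the molecule meets all constraints, giving 1 match.

1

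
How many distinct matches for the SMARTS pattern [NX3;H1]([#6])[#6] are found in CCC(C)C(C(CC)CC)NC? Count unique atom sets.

1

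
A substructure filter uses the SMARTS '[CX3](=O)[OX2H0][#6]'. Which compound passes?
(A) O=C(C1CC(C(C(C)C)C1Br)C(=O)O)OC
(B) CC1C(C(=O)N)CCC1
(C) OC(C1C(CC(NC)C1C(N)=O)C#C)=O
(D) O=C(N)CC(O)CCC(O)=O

A

[CX3](=O)[OX2H0][#6] describes a carbonyl carbon bonded to an oxygen that is itself bonded to carbon (no H on that O) (an ester).
(A) contains a methyl-ester group (-C(=O)OCH3), which satisfies every atom and bond constraint.
(B) has a primary amide (-C(=O)NH2) but the carbonyl is bonded to N, not to an O-C linkage.
(C) has a primary amide (-C(=O)NH2) but the carbonyl is bonded to N, not to an O-C linkage.
(D) has a carboxylic acid group (-C(=O)OH) but the singly-bonded O carries H (OX2H1, not H0).
So the answer is (A).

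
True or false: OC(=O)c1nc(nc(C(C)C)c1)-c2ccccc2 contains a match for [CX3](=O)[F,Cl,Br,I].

The pattern [CX3](=O)[F,Cl,Br,I] describes a carbonyl carbon bonded to a halogen — an acyl halide.
The closest candidate here is a carboxylic acid group (-C(=O)OH), but the carbonyl is bonded to -OH, not to a halogen. No other fragment satisfies the full query, so there is no match.

False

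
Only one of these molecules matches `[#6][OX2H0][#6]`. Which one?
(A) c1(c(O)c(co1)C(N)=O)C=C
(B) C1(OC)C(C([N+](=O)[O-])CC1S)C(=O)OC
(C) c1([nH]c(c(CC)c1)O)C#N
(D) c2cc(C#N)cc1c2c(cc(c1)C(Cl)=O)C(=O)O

[#6][OX2H0][#6] describes an aliphatic oxygen bridging two carbons with no H on the oxygen (an ether).
(A) has a hydroxyl group (-OH) but the oxygen has H1, not H0 bridging two carbons.
(B) contains a methoxy ether (-OCH3), which satisfies every atom and bond constraint.
(C) has a hydroxyl group (-OH) but the oxygen has H1, not H0 bridging two carbons.
(D) has a carboxylic acid group (-C(=O)OH) but the -OH oxygen has H1; the =O is OX1, not OX2.
So the answer is (B).

B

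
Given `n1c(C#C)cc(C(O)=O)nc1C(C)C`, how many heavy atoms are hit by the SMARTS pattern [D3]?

Check the 14 heavy atoms by environment: 2× n (aromatic, D2) → no; 3× c (aromatic, D3) → match; 1× c (aromatic, D2) → no; 2× C (D3) → match; 2× O (D1) → no; 1× C (D2) → no; 3× C (D1) → no.
Summing the matching environments: 3 + 2 = 5 matching atoms.

5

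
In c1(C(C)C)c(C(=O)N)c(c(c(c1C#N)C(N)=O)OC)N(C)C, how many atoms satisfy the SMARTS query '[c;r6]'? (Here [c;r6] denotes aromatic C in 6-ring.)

The query [c;r6] means: aromatic carbon that belongs to a six-membered ring.
Check the 22 heavy atoms by environment: 6× c (aromatic, in 6-ring) → match; 9× C (acyclic) → no; 3× O (acyclic) → no; 4× N (acyclic) → no.
That gives 6 matching atoms.

6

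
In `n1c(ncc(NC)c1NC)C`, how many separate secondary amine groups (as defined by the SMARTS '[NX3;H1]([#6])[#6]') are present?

[NX3;H1]([#6])[#6] is the SMARTS for a secondary amine: a trivalent nitrogen with one H, bonded to two carbons.
The molecule carries 2 separate instances of an N-methylamino group (-NHCH3) meeting every constraint; each maps to a distinct set of atoms, giving 2 matches.

2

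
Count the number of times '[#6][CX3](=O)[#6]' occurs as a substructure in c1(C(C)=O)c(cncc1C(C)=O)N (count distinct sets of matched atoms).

[#6][CX3](=O)[#6] is the SMARTS for a ketone: a carbonyl carbon (no H) flanked by two carbons.
The molecule carries 2 separate instances of an acetyl/ketone group (-C(=O)CH3) meeting every constraint; each maps to a distinct set of atoms, giving 2 matches.

2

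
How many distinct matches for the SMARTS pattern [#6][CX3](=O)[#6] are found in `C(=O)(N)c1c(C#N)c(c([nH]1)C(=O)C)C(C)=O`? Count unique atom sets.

2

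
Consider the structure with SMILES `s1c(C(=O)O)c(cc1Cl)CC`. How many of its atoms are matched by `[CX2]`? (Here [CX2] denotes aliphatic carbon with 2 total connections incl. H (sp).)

0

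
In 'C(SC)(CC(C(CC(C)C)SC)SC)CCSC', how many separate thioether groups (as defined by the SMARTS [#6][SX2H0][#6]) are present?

[#6][SX2H0][#6] is the SMARTS for a thioether: an aliphatic sulfur bridging two carbons with no H on the sulfur.
The molecule carries 4 separate instances of a methylthio ether (-SCH3) meeting every constraint; each maps to a distinct set of atoms, giving 4 matches.

4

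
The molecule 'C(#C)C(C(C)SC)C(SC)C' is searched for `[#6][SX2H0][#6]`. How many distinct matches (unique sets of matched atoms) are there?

2

[#6][SX2H0][#6] is the SMARTS for a thioether: an aliphatic sulfur bridging two carbons with no H on the sulfur.
The molecule carries 2 separate instances of a methylthio ether (-SCH3) meeting every constraint; each maps to a distinct set of atoms, giving 2 matches.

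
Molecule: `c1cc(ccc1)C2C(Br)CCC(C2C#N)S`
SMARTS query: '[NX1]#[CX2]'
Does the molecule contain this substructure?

Yes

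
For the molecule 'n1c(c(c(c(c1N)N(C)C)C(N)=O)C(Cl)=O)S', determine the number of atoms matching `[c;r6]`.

The query [c;r6] means: aromatic carbon that belongs to a six-membered ring.
Check the 17 heavy atoms by environment: 1× n (aromatic, in 6-ring) → no; 5× c (aromatic, in 6-ring) → match; 3× N (acyclic) → no; 4× C (acyclic) → no; 2× O (acyclic) → no; 1× Cl (acyclic) → no; 1× S (acyclic) → no.
That gives 5 matching atoms.

5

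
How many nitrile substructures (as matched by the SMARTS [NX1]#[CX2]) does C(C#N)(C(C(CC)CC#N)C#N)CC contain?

3

[NX1]#[CX2] is the SMARTS for a nitrile: a nitrogen triple-bonded to a two-connected carbon.
The molecule carries 3 separate instances of a nitrile (-C#N) meeting every constraint; each maps to a distinct set of atoms, giving 3 matches.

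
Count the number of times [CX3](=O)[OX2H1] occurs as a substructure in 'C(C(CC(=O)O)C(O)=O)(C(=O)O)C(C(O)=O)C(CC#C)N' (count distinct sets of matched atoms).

4

[CX3](=O)[OX2H1] is the SMARTS for a carboxylic acid: an sp2 carbon double-bonded to O and single-bonded to an -OH oxygen.
The molecule carries 4 separate instances of a carboxylic acid group (-C(=O)OH) meeting every constraint; each maps to a distinct set of atoms, giving 4 matches.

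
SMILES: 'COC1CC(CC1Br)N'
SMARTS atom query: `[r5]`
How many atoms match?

The query [r5] means: r5 matches atoms in a five-membered ring.
Check the 9 heavy atoms by environment: 5× C (in 5-ring) → match; 1× O (acyclic) → no; 1× C (acyclic) → no; 1× N (acyclic) → no; 1× Br (acyclic) → no.
That gives 5 matching atoms.

5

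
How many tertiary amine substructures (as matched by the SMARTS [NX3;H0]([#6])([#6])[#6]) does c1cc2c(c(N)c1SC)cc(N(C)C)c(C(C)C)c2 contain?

1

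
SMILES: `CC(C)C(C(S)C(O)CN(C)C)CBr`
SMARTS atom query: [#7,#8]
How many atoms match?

2

The query [#7,#8] means: nitrogen or oxygen (comma = OR).
Check the 14 heavy atoms by environment: 10× C → no; 1× Br → no; 1× S → no; 1× O → match; 1× N → match.
Summing the matching environments: 1 + 1 = 2 matching atoms.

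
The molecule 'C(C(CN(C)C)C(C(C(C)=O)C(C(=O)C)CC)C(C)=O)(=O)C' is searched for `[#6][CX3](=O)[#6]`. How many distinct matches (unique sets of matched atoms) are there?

4

[#6][CX3](=O)[#6] is the SMARTS for a ketone: a carbonyl carbon (no H) flanked by two carbons.
The molecule carries 4 separate instances of an acetyl/ketone group (-C(=O)CH3) meeting every constraint; each maps to a distinct set of atoms, giving 4 matches.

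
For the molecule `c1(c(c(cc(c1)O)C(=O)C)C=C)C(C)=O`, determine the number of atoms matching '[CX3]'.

Check the 15 heavy atoms by environment: 6× c (aromatic, X3) → no; 4× C (X3) → match; 2× O (X1) → no; 2× C (X4) → no; 1× O (X2) → no.
That gives 4 matching atoms.

4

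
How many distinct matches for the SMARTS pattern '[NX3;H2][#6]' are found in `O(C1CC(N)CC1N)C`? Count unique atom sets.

[NX3;H2][#6] is the SMARTS for a primary amine: a trivalent nitrogen with two H attached to carbon.
The molecule carries 2 separate instances of a primary amino group (-NH2) meeting every constraint; each maps to a distinct set of atoms, giving 2 matches.

2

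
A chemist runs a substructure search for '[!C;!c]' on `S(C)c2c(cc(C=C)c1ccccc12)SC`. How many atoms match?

The query [!C;!c] means: neither aliphatic nor aromatic carbon — same as [!#6].
Check the 16 heavy atoms by environment: 10× c (aromatic) → no; 2× S → match; 4× C → no.
That gives 2 matching atoms.

2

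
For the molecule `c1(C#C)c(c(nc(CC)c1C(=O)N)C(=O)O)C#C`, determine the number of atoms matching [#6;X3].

7

The query [#6;X3] means: any carbon (aromatic or not) with three total connections.
Check the 18 heavy atoms by environment: 1× n (aromatic, X2) → no; 5× c (aromatic, X3) → match; 4× C (X2) → no; 2× C (X3) → match; 2× O (X1) → no; 1× O (X2) → no; 1× N (X3) → no; 2× C (X4) → no.
Summing the matching environments: 5 + 2 = 7 matching atoms.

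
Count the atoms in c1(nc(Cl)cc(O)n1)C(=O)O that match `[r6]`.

6

The query [r6] means: r6 matches atoms in a six-membered ring.
Check the 11 heavy atoms by environment: 2× n (aromatic, in 6-ring) → match; 4× c (aromatic, in 6-ring) → match; 1× Cl (acyclic) → no; 3× O (acyclic) → no; 1× C (acyclic) → no.
Summing the matching environments: 2 + 4 = 6 matching atoms.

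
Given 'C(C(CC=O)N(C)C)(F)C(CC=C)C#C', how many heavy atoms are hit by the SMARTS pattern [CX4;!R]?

The query [CX4;!R] means: aliphatic carbon with four total connections, not in a ring.
Check the 15 heavy atoms by environment: 7× C (X4, acyclic) → match; 1× F (X1, acyclic) → no; 3× C (X3, acyclic) → no; 2× C (X2, acyclic) → no; 1× O (X1, acyclic) → no; 1× N (X3, acyclic) → no.
That gives 7 matching atoms.

7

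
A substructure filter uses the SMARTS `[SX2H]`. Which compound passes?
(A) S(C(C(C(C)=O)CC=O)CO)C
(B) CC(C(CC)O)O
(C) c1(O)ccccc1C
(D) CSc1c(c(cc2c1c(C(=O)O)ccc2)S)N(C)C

D

[SX2H] describes an aliphatic sulfur with two connections, one being H (a thiol).
(A) has a methylthio ether (-SCH3) but the sulfur has H0 (bonded to two carbons), not H1.
(B) has a hydroxyl group (-OH) but it is an -OH, not an -SH.
(C) has a hydroxyl group (-OH) but it is an -OH, not an -SH.
(D) contains a thiol (-SH), which satisfies every atom and bond constraint.
So the answer is (D).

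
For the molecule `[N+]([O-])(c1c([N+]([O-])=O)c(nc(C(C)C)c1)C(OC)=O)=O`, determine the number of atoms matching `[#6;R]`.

5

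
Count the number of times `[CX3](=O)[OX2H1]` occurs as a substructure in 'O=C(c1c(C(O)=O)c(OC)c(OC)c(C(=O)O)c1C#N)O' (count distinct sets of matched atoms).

3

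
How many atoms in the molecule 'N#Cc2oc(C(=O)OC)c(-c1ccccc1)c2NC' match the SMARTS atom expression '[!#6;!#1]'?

5

Check the 19 heavy atoms by environment: 1× o (aromatic) → match; 10× c (aromatic) → no; 4× C → no; 2× O → match; 2× N → match.
Summing the matching environments: 1 + 2 + 2 = 5 matching atoms.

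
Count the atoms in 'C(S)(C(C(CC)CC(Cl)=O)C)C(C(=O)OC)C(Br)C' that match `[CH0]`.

2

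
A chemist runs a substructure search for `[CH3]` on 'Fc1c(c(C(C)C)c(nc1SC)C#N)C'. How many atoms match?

4

The query [CH3] means: aliphatic carbon with exactly three hydrogens.
Check the 15 heavy atoms by environment: 1× n (aromatic, H0) → no; 5× c (aromatic, H0) → no; 4× C (H3) → match; 1× S (H0) → no; 1× F (H0) → no; 1× C (H0) → no; 1× N (H0) → no; 1× C (H1) → no.
That gives 4 matching atoms.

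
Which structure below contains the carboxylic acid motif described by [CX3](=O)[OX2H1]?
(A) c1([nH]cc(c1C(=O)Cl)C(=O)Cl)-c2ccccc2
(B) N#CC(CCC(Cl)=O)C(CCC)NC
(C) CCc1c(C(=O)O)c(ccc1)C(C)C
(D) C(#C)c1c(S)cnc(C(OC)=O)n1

[CX3](=O)[OX2H1] describes an sp2 carbon double-bonded to O and single-bonded to an -OH oxygen (a carboxylic acid).
(A) has an acyl chloride (-C(=O)Cl) but the carbonyl is bonded to Cl, not to an -OH oxygen.
(B) has an acyl chloride (-C(=O)Cl) but the carbonyl is bonded to Cl, not to an -OH oxygen.
(C) contains a carboxylic acid group (-C(=O)OH), which satisfies every atom and bond constraint.
(D) has a methyl-ester group (-C(=O)OCH3) but the singly-bonded O has no H (OX2H0, not OX2H1).
So the answer is (C).

C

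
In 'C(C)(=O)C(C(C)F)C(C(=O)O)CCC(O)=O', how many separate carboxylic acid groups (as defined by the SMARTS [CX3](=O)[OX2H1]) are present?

[CX3](=O)[OX2H1] is the SMARTS for a carboxylic acid: an sp2 carbon double-bonded to O and single-bonded to an -OH oxygen.
The molecule carries 2 separate instances of a carboxylic acid group (-C(=O)OH) meeting every constraint; each maps to a distinct set of atoms, giving 2 matches.

2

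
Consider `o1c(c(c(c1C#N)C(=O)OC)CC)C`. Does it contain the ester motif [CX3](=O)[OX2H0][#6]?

Yes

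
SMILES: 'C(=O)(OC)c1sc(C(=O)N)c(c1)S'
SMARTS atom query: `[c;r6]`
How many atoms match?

The query [c;r6] means: aromatic carbon that belongs to a six-membered ring.
Check the 13 heavy atoms by environment: 1× s (aromatic, in 5-ring) → no; 4× c (aromatic, in 5-ring) → no; 3× C (acyclic) → no; 3× O (acyclic) → no; 1× S (acyclic) → no; 1× N (acyclic) → no.
No environment satisfies the query, so 0 matching atoms.

0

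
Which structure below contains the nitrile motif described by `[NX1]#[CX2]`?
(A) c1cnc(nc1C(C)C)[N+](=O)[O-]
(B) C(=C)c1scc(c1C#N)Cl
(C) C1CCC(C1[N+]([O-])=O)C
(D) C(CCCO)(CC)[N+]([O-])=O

B

[NX1]#[CX2] describes a nitrogen triple-bonded to a two-connected carbon (a nitrile).
(A) has a nitro group (-[N+](=O)[O-]) but there is no C#N triple bond.
(B) contains a nitrile (-C#N), which satisfies every atom and bond constraint.
(C) has a nitro group (-[N+](=O)[O-]) but there is no C#N triple bond.
(D) has a nitro group (-[N+](=O)[O-]) but there is no C#N triple bond.
So the answer is (B).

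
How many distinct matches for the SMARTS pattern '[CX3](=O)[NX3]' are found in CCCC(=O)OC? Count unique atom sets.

0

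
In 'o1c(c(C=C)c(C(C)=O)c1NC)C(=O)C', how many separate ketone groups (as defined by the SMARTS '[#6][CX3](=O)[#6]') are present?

2

[#6][CX3](=O)[#6] is the SMARTS for a ketone: a carbonyl carbon (no H) flanked by two carbons.
The molecule carries 2 separate instances of an acetyl/ketone group (-C(=O)CH3) meeting every constraint; each maps to a distinct set of atoms, giving 2 matches.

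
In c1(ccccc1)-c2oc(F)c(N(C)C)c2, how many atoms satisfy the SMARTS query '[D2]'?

7

The query [D2] means: atom with exactly two heavy-atom neighbours.
Check the 15 heavy atoms by environment: 1× o (aromatic, D2) → match; 4× c (aromatic, D3) → no; 6× c (aromatic, D2) → match; 1× N (D3) → no; 2× C (D1) → no; 1× F (D1) → no.
Summing the matching environments: 1 + 6 = 7 matching atoms.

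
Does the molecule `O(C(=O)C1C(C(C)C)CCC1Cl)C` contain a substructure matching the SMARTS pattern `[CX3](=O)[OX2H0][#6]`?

Yes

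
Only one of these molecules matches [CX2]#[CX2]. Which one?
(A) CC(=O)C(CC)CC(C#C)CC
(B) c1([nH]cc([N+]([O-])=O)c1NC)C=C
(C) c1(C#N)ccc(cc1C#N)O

A

[CX2]#[CX2] describes a carbon-carbon triple bond (an alkyne).
(A) contains an ethynyl group (-C#CH), which satisfies every atom and bond constraint.
(B) has a vinyl group (-CH=CH2) but the C=C is a double bond; both carbons are CX3, not CX2.
(C) has a nitrile (-C#N) but the triple bond is C#N, not C#C.
So the answer is (A).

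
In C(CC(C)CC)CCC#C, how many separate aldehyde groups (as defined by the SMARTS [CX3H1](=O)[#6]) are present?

[CX3H1](=O)[#6] is the SMARTS for an aldehyde: an sp2 carbon with one H, double-bonded to O and single-bonded to carbon.
No fragment in the molecule satisfies every constraint, giving 0 matches.

0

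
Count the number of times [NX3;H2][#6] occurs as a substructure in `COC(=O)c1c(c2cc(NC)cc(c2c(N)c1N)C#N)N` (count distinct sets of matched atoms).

[NX3;H2][#6] is the SMARTS for a primary amine: a trivalent nitrogen with two H attached to carbon.
The molecule carries 3 separate instances of a primary amino group (-NH2) meeting every constraint; each maps to a distinct set of atoms, giving 3 matches.

3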